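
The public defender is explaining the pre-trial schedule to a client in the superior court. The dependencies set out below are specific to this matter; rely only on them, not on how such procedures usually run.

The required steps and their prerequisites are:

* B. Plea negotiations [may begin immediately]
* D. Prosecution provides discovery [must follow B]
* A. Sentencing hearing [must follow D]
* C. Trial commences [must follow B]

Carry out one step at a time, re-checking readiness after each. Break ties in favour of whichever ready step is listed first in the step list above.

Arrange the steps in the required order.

B is the only step with nothing outstanding, so it goes first.
Ready: D and C. D is listed earlier → D.
A now also ready, so the ready set is {A, C}; A is listed earlier → A.
C is the only step now ready → C.

B, D, A, C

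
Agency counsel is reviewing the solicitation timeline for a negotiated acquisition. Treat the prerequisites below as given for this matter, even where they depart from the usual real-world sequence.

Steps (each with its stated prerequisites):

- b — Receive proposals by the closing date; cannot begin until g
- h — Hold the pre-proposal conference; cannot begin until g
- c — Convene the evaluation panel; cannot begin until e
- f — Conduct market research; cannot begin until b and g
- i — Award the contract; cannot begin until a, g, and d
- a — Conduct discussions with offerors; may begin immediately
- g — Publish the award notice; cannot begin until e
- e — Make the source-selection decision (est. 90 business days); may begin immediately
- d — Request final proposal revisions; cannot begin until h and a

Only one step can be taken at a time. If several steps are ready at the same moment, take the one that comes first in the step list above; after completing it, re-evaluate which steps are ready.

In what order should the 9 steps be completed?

a and e have no prerequisites; a is listed earlier, so a is first.
Next only e has its prerequisites met → e.
Ready: c and g. c is listed earlier → c.
That leaves g as the only ready step → g.
Now b and h have their prerequisites met. b is listed earlier, so b next.
Ready: h and f. h is listed earlier → h.
d now also ready, so the ready set is {f, d}; f is listed earlier → f.
d needed h and a, now all done → d.
Next only i has its prerequisites met → i.

a → e → c → g → b → h → f → d → i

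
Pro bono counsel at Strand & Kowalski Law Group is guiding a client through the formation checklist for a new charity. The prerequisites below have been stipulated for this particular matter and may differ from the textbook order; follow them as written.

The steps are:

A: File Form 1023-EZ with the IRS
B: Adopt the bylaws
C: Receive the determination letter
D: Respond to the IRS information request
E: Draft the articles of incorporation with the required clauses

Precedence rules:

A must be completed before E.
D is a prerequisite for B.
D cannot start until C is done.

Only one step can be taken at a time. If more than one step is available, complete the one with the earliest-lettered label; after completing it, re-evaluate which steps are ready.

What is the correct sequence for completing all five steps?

A and C have no prerequisites; A has the earlier label, so A is first.
Now C and E have their prerequisites met. C has the earlier label, so C next.
D now also ready, so the ready set is {D, E}; D has the earlier label → D.
B now also ready, so the ready set is {B, E}; B has the earlier label → B.
That leaves E as the only ready step → E.

A C D B E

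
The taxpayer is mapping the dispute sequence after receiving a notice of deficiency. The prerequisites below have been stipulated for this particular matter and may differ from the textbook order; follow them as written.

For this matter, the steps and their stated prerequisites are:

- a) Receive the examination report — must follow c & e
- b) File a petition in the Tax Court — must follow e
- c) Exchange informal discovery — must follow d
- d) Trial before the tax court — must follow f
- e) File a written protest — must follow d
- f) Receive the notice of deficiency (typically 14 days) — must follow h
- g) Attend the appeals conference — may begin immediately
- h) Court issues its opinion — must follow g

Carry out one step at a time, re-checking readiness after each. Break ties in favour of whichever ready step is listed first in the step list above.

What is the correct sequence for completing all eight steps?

g → h → f → d → c → e → a → b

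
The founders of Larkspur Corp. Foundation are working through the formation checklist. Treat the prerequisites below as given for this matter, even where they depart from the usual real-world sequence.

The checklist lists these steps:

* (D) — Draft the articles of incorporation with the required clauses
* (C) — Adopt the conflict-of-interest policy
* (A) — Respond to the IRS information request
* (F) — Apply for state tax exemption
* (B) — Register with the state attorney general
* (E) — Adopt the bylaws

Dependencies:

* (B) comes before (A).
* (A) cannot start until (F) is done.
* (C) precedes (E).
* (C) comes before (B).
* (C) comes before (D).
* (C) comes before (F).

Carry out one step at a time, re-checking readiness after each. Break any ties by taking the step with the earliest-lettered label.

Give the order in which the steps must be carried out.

(C) → (B) → (D) → (E) → (F) → (A)

(C) is the only step with nothing outstanding, so it goes first.
Ready: (B), (D), (E) and (F). (B) has the earlier label → (B).
Now (D), (E) and (F) have their prerequisites met. (D) has the earlier label, so (D) next.
Ready: (E) and (F). (E) has the earlier label → (E).
(F) is the only step now ready → (F).
(A) needed (B) and (F), now all done → (A).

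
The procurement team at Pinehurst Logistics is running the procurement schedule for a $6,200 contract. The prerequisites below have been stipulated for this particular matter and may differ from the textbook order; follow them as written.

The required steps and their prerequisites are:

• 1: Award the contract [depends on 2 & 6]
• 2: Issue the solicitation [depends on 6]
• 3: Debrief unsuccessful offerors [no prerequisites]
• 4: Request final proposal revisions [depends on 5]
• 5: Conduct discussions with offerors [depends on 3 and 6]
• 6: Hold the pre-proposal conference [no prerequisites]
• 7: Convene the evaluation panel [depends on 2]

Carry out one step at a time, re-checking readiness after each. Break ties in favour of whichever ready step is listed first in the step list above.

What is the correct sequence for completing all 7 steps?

3, 6, 2, 1, 5, 4, 7

3 and 6 have no prerequisites; 3 is listed earlier, so 3 is first.
6 is the only step now ready → 6.
2 and 5 are both available; 2 is listed earlier → 2.
Ready: 1, 5 and 7. 1 is listed earlier → 1.
Ready: 5 and 7. 5 is listed earlier → 5.
4 and 7 are both available; 4 is listed earlier → 4.
7 needed 2, now all done → 7.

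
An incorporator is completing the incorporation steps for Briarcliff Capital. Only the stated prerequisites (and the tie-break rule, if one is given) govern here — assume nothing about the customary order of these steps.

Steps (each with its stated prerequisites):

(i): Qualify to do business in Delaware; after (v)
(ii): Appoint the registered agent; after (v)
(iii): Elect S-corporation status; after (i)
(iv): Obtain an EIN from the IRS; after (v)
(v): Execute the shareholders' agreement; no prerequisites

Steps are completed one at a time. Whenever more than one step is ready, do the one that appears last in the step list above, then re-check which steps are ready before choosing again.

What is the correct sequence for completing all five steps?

(v) (iv) (ii) (i) (iii)

(v) is the only step with nothing outstanding, so it goes first.
(iv), (ii) and (i) are all available; (iv) is listed later → (iv).
(ii) and (i) are both available; (ii) is listed later → (ii).
(i) needed (v), now all done → (i).
(iii) needed (i), now all done → (iii).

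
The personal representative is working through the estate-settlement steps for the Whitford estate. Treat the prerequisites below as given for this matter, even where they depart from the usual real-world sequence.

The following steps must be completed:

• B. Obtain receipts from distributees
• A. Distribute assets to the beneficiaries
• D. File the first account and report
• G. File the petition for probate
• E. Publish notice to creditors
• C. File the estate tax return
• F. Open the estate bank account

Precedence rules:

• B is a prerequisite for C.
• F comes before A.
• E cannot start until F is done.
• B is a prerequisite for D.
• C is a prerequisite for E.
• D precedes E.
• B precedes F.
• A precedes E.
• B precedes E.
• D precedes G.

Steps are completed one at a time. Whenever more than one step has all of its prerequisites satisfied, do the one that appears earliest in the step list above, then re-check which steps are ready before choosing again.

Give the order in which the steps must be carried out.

B, D, G, C, F, A, E

Only B has no prerequisites, so it is first.
D, C and F are all available; D is listed earlier → D.
G now also ready, so the ready set is {G, C, F}; G is listed earlier → G.
C and F are both available; C is listed earlier → C.
That leaves F as the only ready step → F.
A needed F, now all done → A.
E needed B, A, D, C and F, now all done → E.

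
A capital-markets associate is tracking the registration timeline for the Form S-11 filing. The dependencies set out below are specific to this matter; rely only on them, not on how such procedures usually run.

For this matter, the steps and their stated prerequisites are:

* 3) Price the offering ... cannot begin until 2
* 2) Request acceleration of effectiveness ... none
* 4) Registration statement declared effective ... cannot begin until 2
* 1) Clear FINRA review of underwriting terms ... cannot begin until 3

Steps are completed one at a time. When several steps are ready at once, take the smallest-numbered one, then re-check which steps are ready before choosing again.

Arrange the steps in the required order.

2 → 3 → 1 → 4

2 has no prerequisites → 2 first.
Ready: 3 and 4. 3 has the earlier label → 3.
Now 1 and 4 have their prerequisites met. 1 has the earlier label, so 1 next.
4 is the only step now ready → 4.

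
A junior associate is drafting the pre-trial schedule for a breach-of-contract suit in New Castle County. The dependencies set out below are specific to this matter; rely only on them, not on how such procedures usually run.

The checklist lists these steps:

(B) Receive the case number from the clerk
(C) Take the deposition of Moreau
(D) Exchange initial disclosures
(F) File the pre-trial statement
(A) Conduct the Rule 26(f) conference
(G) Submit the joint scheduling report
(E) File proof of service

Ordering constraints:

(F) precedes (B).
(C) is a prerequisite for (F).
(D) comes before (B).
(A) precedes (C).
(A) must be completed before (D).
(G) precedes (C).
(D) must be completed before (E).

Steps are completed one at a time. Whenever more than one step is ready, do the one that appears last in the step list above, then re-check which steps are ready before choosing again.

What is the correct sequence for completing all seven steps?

Nothing is required for (G) and (A). (G) is listed later → (G) first.
That leaves (A) as the only ready step → (A).
Now (D) and (C) have their prerequisites met. (D) is listed later, so (D) next.
Now (E) and (C) have their prerequisites met. (E) is listed later, so (E) next.
That leaves (C) as the only ready step → (C).
(F) is the only step now ready → (F).
(B) needed (F) and (D), now all done → (B).

(G), (A), (D), (E), (C), (F), (B)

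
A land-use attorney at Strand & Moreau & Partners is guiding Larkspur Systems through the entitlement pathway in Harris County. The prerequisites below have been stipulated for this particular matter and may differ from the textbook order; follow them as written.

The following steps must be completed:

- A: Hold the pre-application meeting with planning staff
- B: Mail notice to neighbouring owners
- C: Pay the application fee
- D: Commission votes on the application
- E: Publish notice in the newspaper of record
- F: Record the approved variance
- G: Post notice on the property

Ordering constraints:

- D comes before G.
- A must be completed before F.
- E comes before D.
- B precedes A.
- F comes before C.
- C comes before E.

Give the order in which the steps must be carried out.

B, A, F, C, E, D, G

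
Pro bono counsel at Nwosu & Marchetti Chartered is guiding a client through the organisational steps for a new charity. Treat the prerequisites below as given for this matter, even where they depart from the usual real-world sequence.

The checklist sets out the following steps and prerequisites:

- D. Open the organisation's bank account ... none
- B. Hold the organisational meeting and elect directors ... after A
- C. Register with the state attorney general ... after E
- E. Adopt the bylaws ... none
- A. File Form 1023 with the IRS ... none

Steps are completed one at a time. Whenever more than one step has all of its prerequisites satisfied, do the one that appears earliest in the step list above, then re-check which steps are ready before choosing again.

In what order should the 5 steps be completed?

D, E, C, A, B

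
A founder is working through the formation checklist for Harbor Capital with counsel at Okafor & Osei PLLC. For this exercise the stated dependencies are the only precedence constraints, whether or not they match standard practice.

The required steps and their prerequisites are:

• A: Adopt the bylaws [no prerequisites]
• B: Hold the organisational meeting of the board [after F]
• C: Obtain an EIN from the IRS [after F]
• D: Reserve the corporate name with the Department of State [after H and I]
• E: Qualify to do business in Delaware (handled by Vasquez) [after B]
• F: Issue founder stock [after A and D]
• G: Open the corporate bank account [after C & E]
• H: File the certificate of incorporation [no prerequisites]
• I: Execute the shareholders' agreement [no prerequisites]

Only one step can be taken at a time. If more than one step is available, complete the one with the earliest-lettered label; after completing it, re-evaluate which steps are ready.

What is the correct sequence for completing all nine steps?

A H I D F B C E G

A, H and I have no prerequisites; A has the earlier label, so A is first.
H and I are both available; H has the earlier label → H.
I is the only step now ready → I.
D needed H and I, now all done → D.
That leaves F as the only ready step → F.
Ready: B and C. B has the earlier label → B.
E now also ready, so the ready set is {C, E}; C has the earlier label → C.
E needed B, now all done → E.
Next only G has its prerequisites met → G.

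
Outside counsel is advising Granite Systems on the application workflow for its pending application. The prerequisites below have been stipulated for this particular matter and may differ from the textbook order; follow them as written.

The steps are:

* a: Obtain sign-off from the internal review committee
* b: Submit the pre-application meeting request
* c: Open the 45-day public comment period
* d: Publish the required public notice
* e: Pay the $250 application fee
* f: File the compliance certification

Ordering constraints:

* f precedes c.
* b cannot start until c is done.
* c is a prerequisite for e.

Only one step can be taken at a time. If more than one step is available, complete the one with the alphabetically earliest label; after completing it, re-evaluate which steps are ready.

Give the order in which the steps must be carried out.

a d f c b e

Nothing is required for a, d and f. a has the earlier label → a first.
Now d and f have their prerequisites met. d has the earlier label, so d next.
Next only f has its prerequisites met → f.
c needed f, now all done → c.
Now b and e have their prerequisites met. b has the earlier label, so b next.
Next only e has its prerequisites met → e.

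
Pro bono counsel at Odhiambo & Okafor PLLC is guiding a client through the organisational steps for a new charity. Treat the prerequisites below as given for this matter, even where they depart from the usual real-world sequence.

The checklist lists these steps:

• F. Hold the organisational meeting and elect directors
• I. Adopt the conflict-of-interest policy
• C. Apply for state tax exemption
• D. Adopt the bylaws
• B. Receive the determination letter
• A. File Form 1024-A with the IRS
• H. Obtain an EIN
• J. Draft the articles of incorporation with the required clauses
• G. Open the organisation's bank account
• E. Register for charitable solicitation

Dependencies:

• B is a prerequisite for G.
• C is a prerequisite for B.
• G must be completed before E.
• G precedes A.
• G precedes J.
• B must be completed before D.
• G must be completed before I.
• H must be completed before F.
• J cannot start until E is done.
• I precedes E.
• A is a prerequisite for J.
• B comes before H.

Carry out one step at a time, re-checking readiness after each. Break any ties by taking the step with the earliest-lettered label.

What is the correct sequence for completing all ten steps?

C, B, D, G, A, H, F, I, E, J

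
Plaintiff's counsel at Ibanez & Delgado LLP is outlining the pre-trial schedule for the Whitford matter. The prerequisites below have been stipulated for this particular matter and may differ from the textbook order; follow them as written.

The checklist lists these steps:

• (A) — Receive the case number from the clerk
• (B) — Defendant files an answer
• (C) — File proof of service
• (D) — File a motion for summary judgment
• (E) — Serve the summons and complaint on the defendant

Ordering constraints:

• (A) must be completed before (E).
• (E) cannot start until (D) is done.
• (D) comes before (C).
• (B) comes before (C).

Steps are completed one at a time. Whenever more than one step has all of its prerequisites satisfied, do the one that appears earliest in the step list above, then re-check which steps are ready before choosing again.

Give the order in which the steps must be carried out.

(A), (B) and (D) have no prerequisites; (A) is listed earlier, so (A) is first.
Ready: (B) and (D). (B) is listed earlier → (B).
That leaves (D) as the only ready step → (D).
Ready: (C) and (E). (C) is listed earlier → (C).
(E) is the only step now ready → (E).

(A) (B) (D) (C) (E)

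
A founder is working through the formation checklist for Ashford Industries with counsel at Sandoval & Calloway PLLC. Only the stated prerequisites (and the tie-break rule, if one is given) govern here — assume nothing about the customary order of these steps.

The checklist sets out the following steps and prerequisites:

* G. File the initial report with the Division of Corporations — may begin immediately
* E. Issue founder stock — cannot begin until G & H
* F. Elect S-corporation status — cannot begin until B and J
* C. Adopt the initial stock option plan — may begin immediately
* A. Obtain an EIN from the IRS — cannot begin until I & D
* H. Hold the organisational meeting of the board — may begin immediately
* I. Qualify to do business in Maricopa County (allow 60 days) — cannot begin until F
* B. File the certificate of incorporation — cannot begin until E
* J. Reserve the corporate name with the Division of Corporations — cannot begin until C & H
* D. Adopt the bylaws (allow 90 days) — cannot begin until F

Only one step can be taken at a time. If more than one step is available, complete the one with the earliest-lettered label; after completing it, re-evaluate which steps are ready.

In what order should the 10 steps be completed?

C, G and H have no prerequisites; C has the earlier label, so C is first.
Now G and H have their prerequisites met. G has the earlier label, so G next.
H is the only step now ready → H.
Ready: E and J. E has the earlier label → E.
Ready: B and J. B has the earlier label → B.
Next only J has its prerequisites met → J.
F needed B and J, now all done → F.
D and I are both available; D has the earlier label → D.
That leaves I as the only ready step → I.
A is the only step now ready → A.

C, G, H, E, B, J, F, D, I, A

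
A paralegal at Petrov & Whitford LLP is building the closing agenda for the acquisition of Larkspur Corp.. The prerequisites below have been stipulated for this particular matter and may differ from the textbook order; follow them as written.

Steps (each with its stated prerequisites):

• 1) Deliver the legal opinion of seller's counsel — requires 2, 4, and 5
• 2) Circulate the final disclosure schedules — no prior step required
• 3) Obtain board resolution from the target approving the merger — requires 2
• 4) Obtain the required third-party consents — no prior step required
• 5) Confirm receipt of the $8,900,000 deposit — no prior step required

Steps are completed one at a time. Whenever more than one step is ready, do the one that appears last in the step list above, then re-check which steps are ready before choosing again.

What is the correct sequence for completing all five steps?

5 → 4 → 2 → 3 → 1

5, 4 and 2 have no prerequisites; 5 is listed later, so 5 is first.
Now 4 and 2 have their prerequisites met. 4 is listed later, so 4 next.
That leaves 2 as the only ready step → 2.
3 and 1 are both available; 3 is listed later → 3.
1 is the only step now ready → 1.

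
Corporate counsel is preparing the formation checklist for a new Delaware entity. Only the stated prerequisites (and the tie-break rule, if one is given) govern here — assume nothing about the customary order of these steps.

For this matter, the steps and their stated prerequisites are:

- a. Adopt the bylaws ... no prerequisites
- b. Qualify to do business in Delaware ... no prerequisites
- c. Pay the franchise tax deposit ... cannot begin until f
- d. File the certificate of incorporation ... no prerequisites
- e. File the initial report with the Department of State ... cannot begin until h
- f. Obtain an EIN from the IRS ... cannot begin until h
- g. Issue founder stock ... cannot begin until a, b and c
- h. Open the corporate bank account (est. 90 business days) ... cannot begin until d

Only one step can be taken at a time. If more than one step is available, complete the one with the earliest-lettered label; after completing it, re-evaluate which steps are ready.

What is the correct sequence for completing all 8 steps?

Nothing is required for a, b and d. a has the earlier label → a first.
b and d are both available; b has the earlier label → b.
Next only d has its prerequisites met → d.
h needed d, now all done → h.
Ready: e and f. e has the earlier label → e.
f needed h, now all done → f.
c needed f, now all done → c.
g is the only step now ready → g.

a, b, d, h, e, f, c, g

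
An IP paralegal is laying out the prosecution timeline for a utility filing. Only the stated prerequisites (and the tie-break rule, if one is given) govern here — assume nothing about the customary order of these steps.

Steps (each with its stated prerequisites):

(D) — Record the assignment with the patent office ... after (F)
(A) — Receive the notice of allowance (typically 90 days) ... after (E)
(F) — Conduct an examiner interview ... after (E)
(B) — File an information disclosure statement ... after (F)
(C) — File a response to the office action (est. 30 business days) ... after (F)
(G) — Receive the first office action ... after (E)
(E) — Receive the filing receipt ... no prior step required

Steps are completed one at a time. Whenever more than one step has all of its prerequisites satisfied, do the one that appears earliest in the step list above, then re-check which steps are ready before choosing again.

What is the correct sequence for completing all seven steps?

(E), (A), (F), (D), (B), (C), (G)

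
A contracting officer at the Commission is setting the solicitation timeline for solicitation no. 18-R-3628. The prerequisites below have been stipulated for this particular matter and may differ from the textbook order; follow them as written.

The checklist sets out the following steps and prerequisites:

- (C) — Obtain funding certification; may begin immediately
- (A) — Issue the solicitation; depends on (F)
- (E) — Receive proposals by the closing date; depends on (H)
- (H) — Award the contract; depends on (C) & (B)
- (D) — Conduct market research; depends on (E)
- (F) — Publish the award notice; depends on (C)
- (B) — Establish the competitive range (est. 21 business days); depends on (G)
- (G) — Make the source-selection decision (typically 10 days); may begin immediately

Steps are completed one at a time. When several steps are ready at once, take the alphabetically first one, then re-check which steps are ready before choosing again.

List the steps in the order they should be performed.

(C), (F), (A), (G), (B), (H), (E), (D)

(C) and (G) have no prerequisites; (C) has the earlier label, so (C) is first.
(F) and (G) are both available; (F) has the earlier label → (F).
(A) now also ready, so the ready set is {(A), (G)}; (A) has the earlier label → (A).
(G) is the only step now ready → (G).
(B) needed (G), now all done → (B).
That leaves (H) as the only ready step → (H).
(E) is the only step now ready → (E).
That leaves (D) as the only ready step → (D).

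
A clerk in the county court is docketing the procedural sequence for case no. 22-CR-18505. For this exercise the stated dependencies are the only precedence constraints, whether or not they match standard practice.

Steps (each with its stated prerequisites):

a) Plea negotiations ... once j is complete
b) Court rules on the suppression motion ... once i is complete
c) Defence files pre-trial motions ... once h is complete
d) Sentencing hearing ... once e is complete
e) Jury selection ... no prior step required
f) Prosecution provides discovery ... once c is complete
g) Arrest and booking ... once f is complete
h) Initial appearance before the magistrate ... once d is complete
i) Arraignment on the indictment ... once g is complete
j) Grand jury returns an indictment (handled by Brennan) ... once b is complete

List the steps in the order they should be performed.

e, d, h, c, f, g, i, b, j, a

e has no prerequisites → e first.
Next only d has its prerequisites met → d.
Next only h has its prerequisites met → h.
c needed h, now all done → c.
f needed c, now all done → f.
Next only g has its prerequisites met → g.
i needed g, now all done → i.
b needed i, now all done → b.
Next only j has its prerequisites met → j.
That leaves a as the only ready step → a.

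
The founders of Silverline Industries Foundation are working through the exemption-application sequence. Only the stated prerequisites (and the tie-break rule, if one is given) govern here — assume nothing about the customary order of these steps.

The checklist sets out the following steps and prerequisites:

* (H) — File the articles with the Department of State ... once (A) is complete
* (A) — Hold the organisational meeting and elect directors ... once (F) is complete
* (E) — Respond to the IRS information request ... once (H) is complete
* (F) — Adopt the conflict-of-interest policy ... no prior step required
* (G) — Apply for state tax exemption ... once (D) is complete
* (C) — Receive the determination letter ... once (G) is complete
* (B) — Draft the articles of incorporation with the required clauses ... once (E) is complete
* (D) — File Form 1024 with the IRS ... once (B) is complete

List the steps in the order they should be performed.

(F) → (A) → (H) → (E) → (B) → (D) → (G) → (C)

(F) is the only step with nothing outstanding, so it goes first.
(A) is the only step now ready → (A).
Next only (H) has its prerequisites met → (H).
That leaves (E) as the only ready step → (E).
(B) needed (E), now all done → (B).
(D) needed (B), now all done → (D).
That leaves (G) as the only ready step → (G).
(C) is the only step now ready → (C).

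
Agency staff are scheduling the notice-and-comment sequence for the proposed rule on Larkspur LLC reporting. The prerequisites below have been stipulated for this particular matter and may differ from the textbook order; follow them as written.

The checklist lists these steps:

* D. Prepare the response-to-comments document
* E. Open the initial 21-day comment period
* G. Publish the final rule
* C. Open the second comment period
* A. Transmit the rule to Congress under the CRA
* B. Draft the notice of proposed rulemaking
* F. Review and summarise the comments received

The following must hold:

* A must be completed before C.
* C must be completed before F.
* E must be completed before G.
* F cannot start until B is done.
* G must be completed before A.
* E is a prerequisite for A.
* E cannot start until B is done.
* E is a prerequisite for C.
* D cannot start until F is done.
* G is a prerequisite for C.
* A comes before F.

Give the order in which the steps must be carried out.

B → E → G → A → C → F → D

B has no prerequisites → B first.
E is the only step now ready → E.
That leaves G as the only ready step → G.
Next only A has its prerequisites met → A.
That leaves C as the only ready step → C.
F needed C, A and B, now all done → F.
That leaves D as the only ready step → D.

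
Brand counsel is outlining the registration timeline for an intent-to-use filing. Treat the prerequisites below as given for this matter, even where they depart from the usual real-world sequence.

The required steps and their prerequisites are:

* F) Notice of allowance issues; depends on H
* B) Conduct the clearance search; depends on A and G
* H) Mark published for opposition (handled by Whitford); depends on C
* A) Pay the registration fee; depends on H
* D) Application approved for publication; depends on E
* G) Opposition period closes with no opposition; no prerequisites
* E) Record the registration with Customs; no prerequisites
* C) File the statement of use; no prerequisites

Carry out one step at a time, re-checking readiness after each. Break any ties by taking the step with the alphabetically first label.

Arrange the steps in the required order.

C, E, D, G, H, A, B, F

C, E and G have no prerequisites; C has the earlier label, so C is first.
H now also ready, so the ready set is {E, G, H}; E has the earlier label → E.
Ready: D, G and H. D has the earlier label → D.
G and H are both available; G has the earlier label → G.
H needed C, now all done → H.
A and F are both available; A has the earlier label → A.
Ready: B and F. B has the earlier label → B.
F is the only step now ready → F.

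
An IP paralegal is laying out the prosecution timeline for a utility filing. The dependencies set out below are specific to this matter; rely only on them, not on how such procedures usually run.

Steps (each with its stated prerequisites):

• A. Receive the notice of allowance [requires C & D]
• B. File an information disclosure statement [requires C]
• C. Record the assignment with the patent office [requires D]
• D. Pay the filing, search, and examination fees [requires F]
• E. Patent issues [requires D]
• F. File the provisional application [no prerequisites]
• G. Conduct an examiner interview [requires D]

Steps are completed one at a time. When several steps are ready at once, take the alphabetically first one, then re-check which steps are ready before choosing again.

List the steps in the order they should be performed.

F has no prerequisites → F first.
D needed F, now all done → D.
Ready: C, E and G. C has the earlier label → C.
Now A, B, E and G have their prerequisites met. A has the earlier label, so A next.
Ready: B, E and G. B has the earlier label → B.
Ready: E and G. E has the earlier label → E.
Next only G has its prerequisites met → G.

F → D → C → A → B → E → G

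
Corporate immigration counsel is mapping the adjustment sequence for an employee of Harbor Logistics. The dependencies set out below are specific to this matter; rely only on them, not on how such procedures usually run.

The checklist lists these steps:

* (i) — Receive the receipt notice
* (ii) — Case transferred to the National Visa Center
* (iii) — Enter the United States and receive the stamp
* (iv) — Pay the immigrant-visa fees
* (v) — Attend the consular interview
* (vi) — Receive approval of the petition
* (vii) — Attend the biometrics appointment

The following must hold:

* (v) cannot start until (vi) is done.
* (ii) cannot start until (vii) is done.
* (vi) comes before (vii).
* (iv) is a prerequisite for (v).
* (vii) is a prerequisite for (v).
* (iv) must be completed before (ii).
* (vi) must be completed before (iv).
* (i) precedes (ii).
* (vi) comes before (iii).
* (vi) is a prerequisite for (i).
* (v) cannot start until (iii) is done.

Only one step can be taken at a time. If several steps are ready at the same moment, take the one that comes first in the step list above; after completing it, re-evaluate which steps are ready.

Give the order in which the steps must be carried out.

(vi), (i), (iii), (iv), (vii), (ii), (v)

Only (vi) has no prerequisites, so it is first.
Now (i), (iii), (iv) and (vii) have their prerequisites met. (i) is listed earlier, so (i) next.
(iii), (iv) and (vii) are all available; (iii) is listed earlier → (iii).
Now (iv) and (vii) have their prerequisites met. (iv) is listed earlier, so (iv) next.
Next only (vii) has its prerequisites met → (vii).
(ii) and (v) are both available; (ii) is listed earlier → (ii).
That leaves (v) as the only ready step → (v).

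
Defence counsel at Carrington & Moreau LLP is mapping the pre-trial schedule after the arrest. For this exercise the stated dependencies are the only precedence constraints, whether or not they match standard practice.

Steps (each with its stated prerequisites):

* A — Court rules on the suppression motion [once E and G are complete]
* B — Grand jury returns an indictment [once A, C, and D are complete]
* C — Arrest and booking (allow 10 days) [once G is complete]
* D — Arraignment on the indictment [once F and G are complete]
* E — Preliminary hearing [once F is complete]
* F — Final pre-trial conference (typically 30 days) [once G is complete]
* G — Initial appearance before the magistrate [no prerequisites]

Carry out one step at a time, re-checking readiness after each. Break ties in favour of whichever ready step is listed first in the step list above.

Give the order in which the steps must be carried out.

G → C → F → D → E → A → B

G is the only step with nothing outstanding, so it goes first.
Now C and F have their prerequisites met. C is listed earlier, so C next.
F is the only step now ready → F.
D and E are both available; D is listed earlier → D.
That leaves E as the only ready step → E.
Next only A has its prerequisites met → A.
That leaves B as the only ready step → B.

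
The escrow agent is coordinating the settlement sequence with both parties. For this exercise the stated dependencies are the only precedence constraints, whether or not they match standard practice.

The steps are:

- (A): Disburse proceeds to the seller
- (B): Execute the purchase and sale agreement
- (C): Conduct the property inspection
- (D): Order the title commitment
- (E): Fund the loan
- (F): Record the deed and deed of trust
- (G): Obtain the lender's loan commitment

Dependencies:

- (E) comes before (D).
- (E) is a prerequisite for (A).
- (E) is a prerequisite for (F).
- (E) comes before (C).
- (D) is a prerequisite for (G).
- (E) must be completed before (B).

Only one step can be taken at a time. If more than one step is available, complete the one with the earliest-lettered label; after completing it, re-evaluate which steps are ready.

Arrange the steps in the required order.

(E), (A), (B), (C), (D), (F), (G)

Only (E) has no prerequisites, so it is first.
Now (A), (B), (C), (D) and (F) have their prerequisites met. (A) has the earlier label, so (A) next.
(B), (C), (D) and (F) are all available; (B) has the earlier label → (B).
Ready: (C), (D) and (F). (C) has the earlier label → (C).
Ready: (D) and (F). (D) has the earlier label → (D).
Ready: (F) and (G). (F) has the earlier label → (F).
(G) is the only step now ready → (G).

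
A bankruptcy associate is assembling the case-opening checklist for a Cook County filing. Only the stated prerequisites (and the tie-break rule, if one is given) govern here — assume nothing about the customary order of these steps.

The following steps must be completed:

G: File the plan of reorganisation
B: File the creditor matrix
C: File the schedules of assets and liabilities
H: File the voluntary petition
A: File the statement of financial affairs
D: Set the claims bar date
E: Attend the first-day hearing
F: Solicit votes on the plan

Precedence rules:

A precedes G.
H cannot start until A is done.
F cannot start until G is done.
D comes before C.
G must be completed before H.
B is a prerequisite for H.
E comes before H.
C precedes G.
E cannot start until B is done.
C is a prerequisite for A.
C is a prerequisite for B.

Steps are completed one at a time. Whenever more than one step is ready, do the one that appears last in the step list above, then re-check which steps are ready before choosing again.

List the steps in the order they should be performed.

D, C, A, B, E, G, F, H

D is the only step with nothing outstanding, so it goes first.
C needed D, now all done → C.
Now A and B have their prerequisites met. A is listed later, so A next.
B and G are both available; B is listed later → B.
E now also ready, so the ready set is {E, G}; E is listed later → E.
That leaves G as the only ready step → G.
F and H are both available; F is listed later → F.
H needed E, A, B and G, now all done → H.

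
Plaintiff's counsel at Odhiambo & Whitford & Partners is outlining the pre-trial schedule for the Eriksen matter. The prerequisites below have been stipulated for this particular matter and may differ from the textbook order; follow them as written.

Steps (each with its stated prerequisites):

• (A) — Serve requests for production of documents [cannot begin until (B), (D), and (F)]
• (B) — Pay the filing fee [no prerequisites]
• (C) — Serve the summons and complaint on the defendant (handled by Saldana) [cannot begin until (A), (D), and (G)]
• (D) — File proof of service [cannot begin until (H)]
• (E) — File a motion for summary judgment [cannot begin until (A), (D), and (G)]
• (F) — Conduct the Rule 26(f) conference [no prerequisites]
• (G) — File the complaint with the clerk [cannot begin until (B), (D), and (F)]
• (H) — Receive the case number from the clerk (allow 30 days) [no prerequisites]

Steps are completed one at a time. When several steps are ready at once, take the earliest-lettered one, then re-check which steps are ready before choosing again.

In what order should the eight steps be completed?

(B), (F) and (H) have no prerequisites; (B) has the earlier label, so (B) is first.
Ready: (F) and (H). (F) has the earlier label → (F).
(H) is the only step now ready → (H).
(D) needed (H), now all done → (D).
Ready: (A) and (G). (A) has the earlier label → (A).
(G) is the only step now ready → (G).
Now (C) and (E) have their prerequisites met. (C) has the earlier label, so (C) next.
(E) needed (A), (D) and (G), now all done → (E).

(B), (F), (H), (D), (A), (G), (C), (E)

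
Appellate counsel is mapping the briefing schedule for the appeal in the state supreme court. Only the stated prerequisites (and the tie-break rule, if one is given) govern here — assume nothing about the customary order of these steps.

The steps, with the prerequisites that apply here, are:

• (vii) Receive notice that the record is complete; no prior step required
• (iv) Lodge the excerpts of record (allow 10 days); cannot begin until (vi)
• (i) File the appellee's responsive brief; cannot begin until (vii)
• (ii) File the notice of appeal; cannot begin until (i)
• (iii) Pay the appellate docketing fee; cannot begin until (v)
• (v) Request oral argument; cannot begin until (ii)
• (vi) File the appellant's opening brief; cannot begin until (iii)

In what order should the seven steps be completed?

(vii) → (i) → (ii) → (v) → (iii) → (vi) → (iv)

Only (vii) has no prerequisites, so it is first.
(i) is the only step now ready → (i).
(ii) needed (i), now all done → (ii).
(v) needed (ii), now all done → (v).
(iii) needed (v), now all done → (iii).
(vi) is the only step now ready → (vi).
(iv) needed (vi), now all done → (iv).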